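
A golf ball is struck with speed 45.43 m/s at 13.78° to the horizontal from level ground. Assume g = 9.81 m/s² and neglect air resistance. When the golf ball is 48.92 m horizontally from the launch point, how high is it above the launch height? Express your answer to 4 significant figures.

v_x = 45.43 cos 13.78° = 44.122 m/s, v_y0 = 45.43 sin 13.78° = 10.821 m/s.
Time to reach x = 48.92 m: t = x / v_x = 48.92 / 44.122 = 1.1087 s.
y = v_y0 t − ½ g t² = 10.821×1.1087 − 4.905×1.1087² = 5.968 m.

5.968 m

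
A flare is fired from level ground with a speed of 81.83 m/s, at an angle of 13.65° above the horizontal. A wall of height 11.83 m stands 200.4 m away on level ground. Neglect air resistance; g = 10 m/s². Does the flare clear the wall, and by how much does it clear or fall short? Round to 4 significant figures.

v_x = 81.83 cos 13.65° = 79.519 m/s; v_y0 = 81.83 sin 13.65° = 19.311 m/s.
Time to reach the wall: t = 200.4 / 79.519 = 2.5202 s.
Height at that point: y = 19.311×2.5202 − 5.000×2.5202² = 16.911 m.
That is 16.911 − 11.83 = 5.081 m above the top of the wall, so the flare clears it.

Yes — it clears the wall by 5.081 m.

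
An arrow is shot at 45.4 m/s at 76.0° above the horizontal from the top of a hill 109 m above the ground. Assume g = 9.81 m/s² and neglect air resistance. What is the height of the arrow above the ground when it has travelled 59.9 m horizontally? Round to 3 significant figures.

v_x = 45.4 cos 76.0° = 10.98 m/s, v_y0 = 45.4 sin 76.0° = 44.05 m/s.
Time to reach x = 59.9 m: t = x / v_x = 59.9 / 10.98 = 5.455 s.
y = 109 + v_y0 t − ½ g t² = 109 + 44.05×5.455 − 4.905×5.455² = 203 m.

203 m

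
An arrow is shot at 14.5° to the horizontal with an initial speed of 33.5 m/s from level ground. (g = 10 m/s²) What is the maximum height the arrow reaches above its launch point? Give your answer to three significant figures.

3.52 m

Vertical component of launch velocity: v_y = 33.5 sin 14.5° = 8.388 m/s.
At the highest point the vertical velocity is zero, so v_y² = 2 g h_max.
h_max = (8.388)² / (2 × 10) = 70.36 / 20.00 = 3.52 m.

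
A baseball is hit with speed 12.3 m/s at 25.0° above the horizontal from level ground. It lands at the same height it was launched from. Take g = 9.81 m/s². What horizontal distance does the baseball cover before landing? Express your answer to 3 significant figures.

Components: v_x = 12.3 cos 25.0° = 11.15 m/s, v_y = 12.3 sin 25.0° = 5.198 m/s.
Time of flight (same landing height): t = 2 v_y / g = 2 × 5.198 / 9.81 = 1.060 s.
Range: R = v_x · t = 11.15 × 1.060 = 11.8 m.

11.8 m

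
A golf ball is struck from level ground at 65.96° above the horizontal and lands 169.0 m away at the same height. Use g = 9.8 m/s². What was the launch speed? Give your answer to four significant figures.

On level ground, R = v₀² sin(2θ) / g, so v₀ = √(R g / sin 2θ).
sin(2 × 65.96°) = 0.7441.
v₀ = √(169.0 × 9.8 / 0.7441) = √2225.8 = 47.18 m/s.

47.18 m/s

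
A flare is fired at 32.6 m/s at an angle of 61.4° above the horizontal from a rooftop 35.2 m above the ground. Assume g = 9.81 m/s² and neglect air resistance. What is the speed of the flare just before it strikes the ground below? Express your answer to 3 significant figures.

41.9 m/s

v_x = 32.6 cos 61.4° = 15.61 m/s is unchanged throughout.
For the vertical component, v_y² = v_y0² + 2 g h = (28.62)² + 2×9.81×35.2 = 1510, so |v_y| = 38.86 m/s.
Impact speed = √(v_x² + v_y²) = √(243.7 + 1510) = 41.9 m/s.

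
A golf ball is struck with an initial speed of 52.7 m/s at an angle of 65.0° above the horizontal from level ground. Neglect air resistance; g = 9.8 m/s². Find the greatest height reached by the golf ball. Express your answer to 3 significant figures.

Vertical component of launch velocity: v_y = 52.7 sin 65.0° = 47.76 m/s.
At the highest point the vertical velocity is zero, so v_y² = 2 g h_max.
h_max = (47.76)² / (2 × 9.8) = 2281 / 19.60 = 116 m.

116 m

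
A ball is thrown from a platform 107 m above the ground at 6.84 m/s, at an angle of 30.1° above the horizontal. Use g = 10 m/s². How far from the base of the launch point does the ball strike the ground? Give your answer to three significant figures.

29.5 m

Components: v_x = 6.84 cos 30.1° = 5.918 m/s, v_y = 6.84 sin 30.1° = 3.430 m/s.
Vertical: 0 = 107 + 3.430 t − ½(10) t² ⇒ 5.000 t² − 3.430 t − 107 = 0.
t = [3.430 + √(11.76 + 2140)] / 10.00 = 4.982 s.
Horizontal: R = v_x · t = 5.918 × 4.982 = 29.5 m.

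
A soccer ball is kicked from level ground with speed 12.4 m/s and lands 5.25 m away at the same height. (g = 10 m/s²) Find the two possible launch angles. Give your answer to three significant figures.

Level-ground range: R = v₀² sin(2θ)/g ⇒ sin 2θ = R g / v₀² = 5.25×10/12.4² = 0.3414.
2θ = arcsin(0.3414) = 19.96° or 180° − 19.96° = 160.04°.
So θ = 9.98° or θ = 80.0°.

9.98° and 80.0°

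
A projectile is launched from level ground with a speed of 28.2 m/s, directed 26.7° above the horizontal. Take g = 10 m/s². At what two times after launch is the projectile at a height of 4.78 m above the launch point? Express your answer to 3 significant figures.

0.461 s and 2.07 s

v_y0 = 28.2 sin 26.7° = 12.67 m/s.
Set y = v_y0 t − ½ g t² = 4.78: 5.000 t² − 12.67 t + 4.78 = 0.
t = [12.67 ± √(160.5 − 95.60)] / 10 = (12.67 ± 8.056) / 10, giving t = 0.461 s or t = 2.07 s.
So the projectile is at 4.78 m at t = 0.461 s (rising) and t = 2.07 s (falling).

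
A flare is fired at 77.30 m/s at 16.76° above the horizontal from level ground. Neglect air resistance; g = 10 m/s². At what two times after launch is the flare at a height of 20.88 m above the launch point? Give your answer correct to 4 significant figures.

v_y0 = 77.30 sin 16.76° = 22.290 m/s.
Set y = v_y0 t − ½ g t² = 20.88: 5.000 t² − 22.290 t + 20.88 = 0.
t = [22.290 ± √(496.84 − 417.60)] / 10 = (22.290 ± 8.9017) / 10, giving t = 1.339 s or t = 3.119 s.
So the flare is at 20.88 m at t = 1.339 s (rising) and t = 3.119 s (falling).

1.339 s and 3.119 s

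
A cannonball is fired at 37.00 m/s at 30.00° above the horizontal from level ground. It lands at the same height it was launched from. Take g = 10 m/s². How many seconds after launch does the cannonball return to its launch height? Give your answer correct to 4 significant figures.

Vertical component: v_y = 37.00 sin 30.00° = 18.500 m/s.
For a projectile landing at launch height, time of flight is t = 2 v_y / g = 2 × 18.500 / 10 = 3.700 s.

3.700 s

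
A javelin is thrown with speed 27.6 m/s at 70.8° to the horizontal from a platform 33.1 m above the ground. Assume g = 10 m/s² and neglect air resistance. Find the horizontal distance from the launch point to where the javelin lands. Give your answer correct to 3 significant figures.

Components: v_x = 27.6 cos 70.8° = 9.077 m/s, v_y = 27.6 sin 70.8° = 26.06 m/s.
Vertical: 0 = 33.1 + 26.06 t − ½(10) t² ⇒ 5.000 t² − 26.06 t − 33.1 = 0.
t = [26.06 + √(679.1 + 662.0)] / 10.00 = 6.268 s.
Horizontal: R = v_x · t = 9.077 × 6.268 = 56.9 m.

56.9 m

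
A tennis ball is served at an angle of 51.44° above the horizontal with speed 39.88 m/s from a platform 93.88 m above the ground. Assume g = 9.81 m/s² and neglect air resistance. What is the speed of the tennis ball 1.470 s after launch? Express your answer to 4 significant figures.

v_x = 39.88 cos 51.44° = 24.859 m/s (constant).
v_y(t) = 39.88 sin 51.44° − g t = 31.184 − 9.81 × 1.470 = 16.763 m/s.
Speed = √(v_x² + v_y²) = √(617.97 + 281.00) = 29.98 m/s.

29.98 m/s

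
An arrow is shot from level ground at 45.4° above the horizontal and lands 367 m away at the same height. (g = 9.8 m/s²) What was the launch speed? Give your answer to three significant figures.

On level ground, R = v₀² sin(2θ) / g, so v₀ = √(R g / sin 2θ).
sin(2 × 45.4°) = 0.9999.
v₀ = √(367 × 9.8 / 0.9999) = √3597 = 60.0 m/s.

60.0 m/s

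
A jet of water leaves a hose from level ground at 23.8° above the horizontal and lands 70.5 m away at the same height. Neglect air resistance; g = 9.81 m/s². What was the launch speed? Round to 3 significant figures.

On level ground, R = v₀² sin(2θ) / g, so v₀ = √(R g / sin 2θ).
sin(2 × 23.8°) = 0.7385.
v₀ = √(70.5 × 9.81 / 0.7385) = √936.5 = 30.6 m/s.

30.6 m/s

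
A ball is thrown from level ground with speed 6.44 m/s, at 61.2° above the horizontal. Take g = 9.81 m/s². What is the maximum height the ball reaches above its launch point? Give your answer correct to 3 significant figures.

1.62 m

Vertical component of launch velocity: v_y = 6.44 sin 61.2° = 5.643 m/s.
At the highest point the vertical velocity is zero, so v_y² = 2 g h_max.
h_max = (5.643)² / (2 × 9.81) = 31.84 / 19.62 = 1.62 m.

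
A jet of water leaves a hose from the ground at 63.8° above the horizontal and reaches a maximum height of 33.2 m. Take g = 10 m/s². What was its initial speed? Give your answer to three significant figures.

28.7 m/s

At maximum height v_y = 0, so (v₀ sin θ)² = 2 g H.
v₀ sin 63.8° = √(2 × 10 × 33.2) = 25.77 m/s.
v₀ = 25.77 / sin 63.8° = 25.77 / 0.8973 = 28.7 m/s.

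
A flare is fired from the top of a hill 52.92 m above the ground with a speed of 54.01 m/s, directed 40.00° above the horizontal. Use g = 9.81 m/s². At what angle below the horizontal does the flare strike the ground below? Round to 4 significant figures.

48.86°

v_x = 54.01 cos 40.00° = 41.374 m/s.
At impact |v_y| = √(v_y0² + 2 g h) = √(34.717² + 2×9.81×52.92) = 47.366 m/s.
Angle below horizontal = arctan(|v_y| / v_x) = arctan(47.366 / 41.374) = 48.86°.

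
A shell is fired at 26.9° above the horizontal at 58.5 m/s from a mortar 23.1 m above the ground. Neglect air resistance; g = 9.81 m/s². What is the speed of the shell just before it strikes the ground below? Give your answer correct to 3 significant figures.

v_x = 58.5 cos 26.9° = 52.17 m/s is unchanged throughout.
For the vertical component, v_y² = v_y0² + 2 g h = (26.47)² + 2×9.81×23.1 = 1154, so |v_y| = 33.97 m/s.
Impact speed = √(v_x² + v_y²) = √(2722 + 1154) = 62.3 m/s.

62.3 m/s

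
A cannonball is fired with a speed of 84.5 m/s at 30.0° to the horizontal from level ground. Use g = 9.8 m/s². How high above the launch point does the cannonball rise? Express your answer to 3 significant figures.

91.1 m

Vertical component of launch velocity: v_y = 84.5 sin 30.0° = 42.25 m/s.
At the highest point the vertical velocity is zero, so v_y² = 2 g h_max.
h_max = (42.25)² / (2 × 9.8) = 1785 / 19.60 = 91.1 m.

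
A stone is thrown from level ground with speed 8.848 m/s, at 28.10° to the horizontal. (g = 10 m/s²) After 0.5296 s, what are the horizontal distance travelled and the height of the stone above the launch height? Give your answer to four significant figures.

x = 4.134 m, y = 0.8047 m

v_x = 8.848 cos 28.10° = 7.8051 m/s; v_y0 = 8.848 sin 28.10° = 4.1675 m/s.
x = v_x t = 7.8051 × 0.5296 = 4.134 m.
y = v_y0 t − ½ g t² = 4.1675×0.5296 − 5.000×0.5296² = 0.8047 m.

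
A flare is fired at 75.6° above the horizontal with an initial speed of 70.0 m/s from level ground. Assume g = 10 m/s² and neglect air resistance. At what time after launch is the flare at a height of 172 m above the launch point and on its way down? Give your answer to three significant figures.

v_y0 = 70.0 sin 75.6° = 67.80 m/s.
Set y = v_y0 t − ½ g t² = 172: 5.000 t² − 67.80 t + 172 = 0.
t = [67.80 ± √(4597 − 3440)] / 10 = (67.80 ± 34.01) / 10, giving t = 3.38 s or t = 10.2 s.
On the way down corresponds to the larger root: t = 10.2 s.

10.2 s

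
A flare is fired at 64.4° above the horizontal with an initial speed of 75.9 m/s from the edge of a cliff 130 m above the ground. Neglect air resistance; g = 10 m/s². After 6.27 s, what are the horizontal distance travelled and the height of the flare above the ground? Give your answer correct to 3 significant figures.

v_x = 75.9 cos 64.4° = 32.80 m/s; v_y0 = 75.9 sin 64.4° = 68.45 m/s.
x = v_x t = 32.80 × 6.27 = 206 m.
y = 130 + v_y0 t − ½ g t² = 363 m.

x = 206 m, y = 363 m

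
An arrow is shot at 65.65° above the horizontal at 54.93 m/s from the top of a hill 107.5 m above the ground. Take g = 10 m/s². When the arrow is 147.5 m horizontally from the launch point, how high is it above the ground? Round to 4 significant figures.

v_x = 54.93 cos 65.65° = 22.648 m/s, v_y0 = 54.93 sin 65.65° = 50.044 m/s.
Time to reach x = 147.5 m: t = x / v_x = 147.5 / 22.648 = 6.5127 s.
y = 107.5 + v_y0 t − ½ g t² = 107.5 + 50.044×6.5127 − 5.000×6.5127² = 221.3 m.

221.3 m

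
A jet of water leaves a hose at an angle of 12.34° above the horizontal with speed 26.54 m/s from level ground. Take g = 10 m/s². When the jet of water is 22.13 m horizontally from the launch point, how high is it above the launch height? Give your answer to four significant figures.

v_x = 26.54 cos 12.34° = 25.927 m/s, v_y0 = 26.54 sin 12.34° = 5.6719 m/s.
Time to reach x = 22.13 m: t = x / v_x = 22.13 / 25.927 = 0.85355 s.
y = v_y0 t − ½ g t² = 5.6719×0.85355 − 5.000×0.85355² = 1.199 m.

1.199 m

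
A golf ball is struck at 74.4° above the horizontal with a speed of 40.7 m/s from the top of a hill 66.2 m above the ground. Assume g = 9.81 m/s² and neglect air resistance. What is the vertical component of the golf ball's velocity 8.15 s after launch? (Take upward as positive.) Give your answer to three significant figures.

-40.8 m/s

Initial vertical component: v_y0 = 40.7 sin 74.4° = 39.20 m/s.
v_y(t) = v_y0 − g t = 39.20 − 9.81 × 8.15 = -40.8 m/s.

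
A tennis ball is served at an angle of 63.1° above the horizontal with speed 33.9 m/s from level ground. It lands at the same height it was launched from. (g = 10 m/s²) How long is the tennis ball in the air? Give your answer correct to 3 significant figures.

6.05 s

Vertical component: v_y = 33.9 sin 63.1° = 30.23 m/s.
For a projectile landing at launch height, time of flight is t = 2 v_y / g = 2 × 30.23 / 10 = 6.05 s.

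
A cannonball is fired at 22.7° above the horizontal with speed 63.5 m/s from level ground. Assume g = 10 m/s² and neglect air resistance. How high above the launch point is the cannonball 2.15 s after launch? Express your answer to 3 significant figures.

v_y0 = 63.5 sin 22.7° = 24.51 m/s.
y(t) = v_y0 t − ½ g t² = 24.51×2.15 − 5.000×2.15² = 29.6 m.

29.6 m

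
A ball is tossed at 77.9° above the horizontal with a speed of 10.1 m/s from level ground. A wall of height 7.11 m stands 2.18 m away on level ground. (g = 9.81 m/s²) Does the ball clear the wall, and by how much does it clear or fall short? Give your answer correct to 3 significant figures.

v_x = 10.1 cos 77.9° = 2.117 m/s; v_y0 = 10.1 sin 77.9° = 9.876 m/s.
Time to reach the wall: t = 2.18 / 2.117 = 1.030 s.
Height at that point: y = 9.876×1.030 − 4.905×1.030² = 4.969 m.
That is 7.11 − 4.969 = 2.14 m below the top of the wall, so the ball does not clear it.

No — it falls 2.14 m short of clearing the wall.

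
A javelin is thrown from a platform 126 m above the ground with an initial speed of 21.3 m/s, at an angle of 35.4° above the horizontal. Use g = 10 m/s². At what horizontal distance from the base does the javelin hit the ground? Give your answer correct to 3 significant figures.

Components: v_x = 21.3 cos 35.4° = 17.36 m/s, v_y = 21.3 sin 35.4° = 12.34 m/s.
Vertical: 0 = 126 + 12.34 t − ½(10) t² ⇒ 5.000 t² − 12.34 t − 126 = 0.
t = [12.34 + √(152.3 + 2520)] / 10.00 = 6.403 s.
Horizontal: R = v_x · t = 17.36 × 6.403 = 111 m.

111 m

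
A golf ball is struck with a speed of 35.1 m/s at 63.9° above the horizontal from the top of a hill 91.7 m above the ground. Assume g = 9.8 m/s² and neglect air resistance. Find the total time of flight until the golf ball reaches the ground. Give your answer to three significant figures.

Vertical component: v_y = 35.1 sin 63.9° = 31.52 m/s.
Taking up as positive with launch at y = 91.7 m, landing at y = 0: 0 = 91.7 + 31.52 t − ½(9.8) t².
Solving 4.900 t² − 31.52 t − 91.7 = 0 gives t = [31.52 + √(31.52² + 4·4.900·91.7)] / 9.800 = 8.61 s.

8.61 s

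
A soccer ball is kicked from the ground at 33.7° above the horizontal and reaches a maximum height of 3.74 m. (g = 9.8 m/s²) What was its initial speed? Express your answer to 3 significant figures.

At maximum height v_y = 0, so (v₀ sin θ)² = 2 g H.
v₀ sin 33.7° = √(2 × 9.8 × 3.74) = 8.562 m/s.
v₀ = 8.562 / sin 33.7° = 8.562 / 0.5548 = 15.4 m/s.

15.4 m/s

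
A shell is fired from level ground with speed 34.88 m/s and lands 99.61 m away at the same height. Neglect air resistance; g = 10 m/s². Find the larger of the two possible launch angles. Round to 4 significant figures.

Level-ground range: R = v₀² sin(2θ)/g ⇒ sin 2θ = R g / v₀² = 99.61×10/34.88² = 0.8187.
2θ = arcsin(0.8187) = 54.955° or 180° − 54.955° = 125.045°.
So θ = 27.48° or θ = 62.52°.

62.52°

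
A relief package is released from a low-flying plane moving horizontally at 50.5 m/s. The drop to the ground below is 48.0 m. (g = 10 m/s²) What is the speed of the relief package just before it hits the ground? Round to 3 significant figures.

Fall time: t = √(2 × 48.0 / 10) = 3.098 s.
At impact: v_x = 50.5 m/s (unchanged), v_y = g t = 10 × 3.098 = 30.98 m/s.
Speed = √(v_x² + v_y²) = √(2550 + 959.8) = 59.2 m/s.

59.2 m/s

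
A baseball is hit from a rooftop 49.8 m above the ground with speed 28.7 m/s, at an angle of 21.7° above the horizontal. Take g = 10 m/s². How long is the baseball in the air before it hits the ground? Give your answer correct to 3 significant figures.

4.39 s

Vertical component: v_y = 28.7 sin 21.7° = 10.61 m/s.
Taking up as positive with launch at y = 49.8 m, landing at y = 0: 0 = 49.8 + 10.61 t − ½(10) t².
Solving 5.000 t² − 10.61 t − 49.8 = 0 gives t = [10.61 + √(10.61² + 4·5.000·49.8)] / 10.00 = 4.39 s.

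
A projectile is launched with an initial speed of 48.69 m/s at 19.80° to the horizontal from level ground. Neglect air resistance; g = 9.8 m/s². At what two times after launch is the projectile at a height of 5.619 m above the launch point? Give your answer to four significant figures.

v_y0 = 48.69 sin 19.80° = 16.493 m/s.
Set y = v_y0 t − ½ g t² = 5.619: 4.900 t² − 16.493 t + 5.619 = 0.
t = [16.493 ± √(272.02 − 110.13)] / 9.8 = (16.493 ± 12.724) / 9.8, giving t = 0.3846 s or t = 2.981 s.
So the projectile is at 5.619 m at t = 0.3846 s (rising) and t = 2.981 s (falling).

0.3846 s and 2.981 s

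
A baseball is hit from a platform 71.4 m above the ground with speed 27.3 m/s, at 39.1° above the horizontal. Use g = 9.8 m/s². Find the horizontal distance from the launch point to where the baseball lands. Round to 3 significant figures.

Components: v_x = 27.3 cos 39.1° = 21.19 m/s, v_y = 27.3 sin 39.1° = 17.22 m/s.
Vertical: 0 = 71.4 + 17.22 t − ½(9.8) t² ⇒ 4.900 t² − 17.22 t − 71.4 = 0.
t = [17.22 + √(296.5 + 1399)] / 9.800 = 5.959 s.
Horizontal: R = v_x · t = 21.19 × 5.959 = 126 m.

126 m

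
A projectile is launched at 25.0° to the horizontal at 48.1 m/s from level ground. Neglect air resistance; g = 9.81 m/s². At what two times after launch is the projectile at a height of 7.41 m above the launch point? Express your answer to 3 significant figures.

v_y0 = 48.1 sin 25.0° = 20.33 m/s.
Set y = v_y0 t − ½ g t² = 7.41: 4.905 t² − 20.33 t + 7.41 = 0.
t = [20.33 ± √(413.3 − 145.4)] / 9.81 = (20.33 ± 16.37) / 9.81, giving t = 0.404 s or t = 3.74 s.
So the projectile is at 7.41 m at t = 0.404 s (rising) and t = 3.74 s (falling).

0.404 s and 3.74 s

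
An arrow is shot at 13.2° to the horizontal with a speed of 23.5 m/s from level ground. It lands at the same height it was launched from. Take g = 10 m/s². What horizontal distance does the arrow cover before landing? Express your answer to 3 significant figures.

24.6 m

Components: v_x = 23.5 cos 13.2° = 22.88 m/s, v_y = 23.5 sin 13.2° = 5.366 m/s.
Time of flight (same landing height): t = 2 v_y / g = 2 × 5.366 / 10 = 1.073 s.
Range: R = v_x · t = 22.88 × 1.073 = 24.6 m.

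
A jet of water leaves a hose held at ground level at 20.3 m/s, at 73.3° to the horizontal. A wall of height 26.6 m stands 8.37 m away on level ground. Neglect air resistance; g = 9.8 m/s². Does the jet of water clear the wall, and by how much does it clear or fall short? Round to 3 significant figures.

v_x = 20.3 cos 73.3° = 5.833 m/s; v_y0 = 20.3 sin 73.3° = 19.44 m/s.
Time to reach the wall: t = 8.37 / 5.833 = 1.435 s.
Height at that point: y = 19.44×1.435 − 4.900×1.435² = 17.81 m.
That is 26.6 − 17.81 = 8.79 m below the top of the wall, so the jet of water does not clear it.

No — it falls 8.79 m short of clearing the wall.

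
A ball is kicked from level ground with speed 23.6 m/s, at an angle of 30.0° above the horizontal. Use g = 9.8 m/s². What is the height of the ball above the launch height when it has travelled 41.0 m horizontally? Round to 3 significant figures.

v_x = 23.6 cos 30.0° = 20.44 m/s, v_y0 = 23.6 sin 30.0° = 11.80 m/s.
Time to reach x = 41.0 m: t = x / v_x = 41.0 / 20.44 = 2.006 s.
y = v_y0 t − ½ g t² = 11.80×2.006 − 4.900×2.006² = 3.95 m.

3.95 m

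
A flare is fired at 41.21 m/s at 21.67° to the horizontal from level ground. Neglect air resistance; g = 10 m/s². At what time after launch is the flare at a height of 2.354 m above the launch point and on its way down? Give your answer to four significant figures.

2.880 s

v_y0 = 41.21 sin 21.67° = 15.217 m/s.
Set y = v_y0 t − ½ g t² = 2.354: 5.000 t² − 15.217 t + 2.354 = 0.
t = [15.217 ± √(231.56 − 47.080)] / 10 = (15.217 ± 13.582) / 10, giving t = 0.1635 s or t = 2.880 s.
On the way down corresponds to the larger root: t = 2.880 s.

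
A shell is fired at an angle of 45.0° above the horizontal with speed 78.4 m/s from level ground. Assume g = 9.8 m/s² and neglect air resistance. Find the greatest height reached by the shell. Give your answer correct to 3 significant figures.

157 m

Vertical component of launch velocity: v_y = 78.4 sin 45.0° = 55.44 m/s.
At the highest point the vertical velocity is zero, so v_y² = 2 g h_max.
h_max = (55.44)² / (2 × 9.8) = 3074 / 19.60 = 157 m.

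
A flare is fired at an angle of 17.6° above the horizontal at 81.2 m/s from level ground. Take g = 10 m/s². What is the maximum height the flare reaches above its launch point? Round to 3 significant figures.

Vertical component of launch velocity: v_y = 81.2 sin 17.6° = 24.55 m/s.
At the highest point the vertical velocity is zero, so v_y² = 2 g h_max.
h_max = (24.55)² / (2 × 10) = 602.7 / 20.00 = 30.1 m.

30.1 m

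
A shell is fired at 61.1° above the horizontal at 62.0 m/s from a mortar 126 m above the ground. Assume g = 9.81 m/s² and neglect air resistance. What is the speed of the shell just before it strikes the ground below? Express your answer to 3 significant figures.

79.5 m/s

v_x = 62.0 cos 61.1° = 29.96 m/s is unchanged throughout.
For the vertical component, v_y² = v_y0² + 2 g h = (54.28)² + 2×9.81×126 = 5418, so |v_y| = 73.61 m/s.
Impact speed = √(v_x² + v_y²) = √(897.6 + 5418) = 79.5 m/s.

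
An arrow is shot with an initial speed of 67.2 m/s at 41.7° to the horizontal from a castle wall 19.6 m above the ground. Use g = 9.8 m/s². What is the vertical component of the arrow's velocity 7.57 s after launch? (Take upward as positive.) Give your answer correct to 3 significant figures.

Initial vertical component: v_y0 = 67.2 sin 41.7° = 44.70 m/s.
v_y(t) = v_y0 − g t = 44.70 − 9.8 × 7.57 = -29.5 m/s.

-29.5 m/s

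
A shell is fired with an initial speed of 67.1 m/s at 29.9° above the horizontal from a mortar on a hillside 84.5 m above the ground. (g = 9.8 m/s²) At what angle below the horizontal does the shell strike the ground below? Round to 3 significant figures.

42.2°

v_x = 67.1 cos 29.9° = 58.17 m/s.
At impact |v_y| = √(v_y0² + 2 g h) = √(33.45² + 2×9.8×84.5) = 52.68 m/s.
Angle below horizontal = arctan(|v_y| / v_x) = arctan(52.68 / 58.17) = 42.2°.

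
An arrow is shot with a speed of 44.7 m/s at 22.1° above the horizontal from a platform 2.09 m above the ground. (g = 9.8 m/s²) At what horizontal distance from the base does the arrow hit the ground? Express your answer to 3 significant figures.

147 m

Components: v_x = 44.7 cos 22.1° = 41.42 m/s, v_y = 44.7 sin 22.1° = 16.82 m/s.
Vertical: 0 = 2.09 + 16.82 t − ½(9.8) t² ⇒ 4.900 t² − 16.82 t − 2.09 = 0.
t = [16.82 + √(282.9 + 40.96)] / 9.800 = 3.553 s.
Horizontal: R = v_x · t = 41.42 × 3.553 = 147 m.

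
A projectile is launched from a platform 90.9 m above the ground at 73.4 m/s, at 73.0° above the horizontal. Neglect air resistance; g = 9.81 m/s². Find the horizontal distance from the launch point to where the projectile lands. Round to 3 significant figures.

333 m

Components: v_x = 73.4 cos 73.0° = 21.46 m/s, v_y = 73.4 sin 73.0° = 70.19 m/s.
Vertical: 0 = 90.9 + 70.19 t − ½(9.81) t² ⇒ 4.905 t² − 70.19 t − 90.9 = 0.
t = [70.19 + √(4927 + 1783)] / 9.810 = 15.51 s.
Horizontal: R = v_x · t = 21.46 × 15.51 = 333 m.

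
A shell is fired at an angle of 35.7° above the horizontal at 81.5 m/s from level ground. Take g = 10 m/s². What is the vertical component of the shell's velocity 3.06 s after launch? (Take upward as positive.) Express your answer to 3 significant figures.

17.0 m/s

Initial vertical component: v_y0 = 81.5 sin 35.7° = 47.56 m/s.
v_y(t) = v_y0 − g t = 47.56 − 10 × 3.06 = 17.0 m/s.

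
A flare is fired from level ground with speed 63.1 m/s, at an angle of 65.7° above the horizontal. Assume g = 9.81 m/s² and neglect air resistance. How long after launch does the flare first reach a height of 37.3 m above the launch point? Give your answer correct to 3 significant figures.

0.689 s

v_y0 = 63.1 sin 65.7° = 57.51 m/s.
Set y = v_y0 t − ½ g t² = 37.3: 4.905 t² − 57.51 t + 37.3 = 0.
t = [57.51 ± √(3307 − 731.8)] / 9.81 = (57.51 ± 50.75) / 9.81, giving t = 0.689 s or t = 11.0 s.
The flare is on the way up at the first time, so t = 0.689 s.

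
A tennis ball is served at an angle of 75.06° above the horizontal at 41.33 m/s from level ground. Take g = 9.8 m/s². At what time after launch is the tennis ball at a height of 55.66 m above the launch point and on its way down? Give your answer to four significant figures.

6.365 s

v_y0 = 41.33 sin 75.06° = 39.933 m/s.
Set y = v_y0 t − ½ g t² = 55.66: 4.900 t² − 39.933 t + 55.66 = 0.
t = [39.933 ± √(1594.6 − 1090.9)] / 9.8 = (39.933 ± 22.443) / 9.8, giving t = 1.785 s or t = 6.365 s.
On the way down corresponds to the larger root: t = 6.365 s.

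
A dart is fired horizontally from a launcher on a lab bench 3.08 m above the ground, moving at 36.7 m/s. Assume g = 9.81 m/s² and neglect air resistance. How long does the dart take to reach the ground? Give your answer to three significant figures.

0.792 s

The horizontal speed doesn't affect the fall. With v_y0 = 0, h = ½ g t².
t = √(2 × 3.08 / 9.81) = √0.6279 = 0.792 s.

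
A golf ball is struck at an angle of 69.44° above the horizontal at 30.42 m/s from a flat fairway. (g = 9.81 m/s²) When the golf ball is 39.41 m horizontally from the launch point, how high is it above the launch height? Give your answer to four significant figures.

v_x = 30.42 cos 69.44° = 10.683 m/s, v_y0 = 30.42 sin 69.44° = 28.482 m/s.
Time to reach x = 39.41 m: t = x / v_x = 39.41 / 10.683 = 3.6890 s.
y = v_y0 t − ½ g t² = 28.482×3.6890 − 4.905×3.6890² = 38.32 m.

38.32 m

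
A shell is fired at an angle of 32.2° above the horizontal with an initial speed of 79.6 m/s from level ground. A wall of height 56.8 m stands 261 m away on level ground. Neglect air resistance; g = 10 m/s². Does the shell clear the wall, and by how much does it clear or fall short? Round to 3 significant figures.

Yes — it clears the wall by 32.5 m.

v_x = 79.6 cos 32.2° = 67.36 m/s; v_y0 = 79.6 sin 32.2° = 42.42 m/s.
Time to reach the wall: t = 261 / 67.36 = 3.875 s.
Height at that point: y = 42.42×3.875 − 5.000×3.875² = 89.30 m.
That is 89.30 − 56.8 = 32.5 m above the top of the wall, so the shell clears it.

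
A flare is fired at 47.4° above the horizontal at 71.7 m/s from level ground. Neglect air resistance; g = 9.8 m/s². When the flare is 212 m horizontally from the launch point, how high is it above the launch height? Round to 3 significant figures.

v_x = 71.7 cos 47.4° = 48.53 m/s, v_y0 = 71.7 sin 47.4° = 52.78 m/s.
Time to reach x = 212 m: t = x / v_x = 212 / 48.53 = 4.368 s.
y = v_y0 t − ½ g t² = 52.78×4.368 − 4.900×4.368² = 137 m.

137 m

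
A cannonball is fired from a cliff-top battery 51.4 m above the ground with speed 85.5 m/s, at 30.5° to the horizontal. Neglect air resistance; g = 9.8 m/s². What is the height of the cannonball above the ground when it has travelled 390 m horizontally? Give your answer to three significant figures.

144 m

v_x = 85.5 cos 30.5° = 73.67 m/s, v_y0 = 85.5 sin 30.5° = 43.39 m/s.
Time to reach x = 390 m: t = x / v_x = 390 / 73.67 = 5.294 s.
y = 51.4 + v_y0 t − ½ g t² = 51.4 + 43.39×5.294 − 4.900×5.294² = 144 m.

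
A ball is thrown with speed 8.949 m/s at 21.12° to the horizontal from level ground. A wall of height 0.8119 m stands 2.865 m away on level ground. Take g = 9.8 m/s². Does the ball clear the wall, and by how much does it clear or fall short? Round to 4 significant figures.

v_x = 8.949 cos 21.12° = 8.3479 m/s; v_y0 = 8.949 sin 21.12° = 3.2245 m/s.
Time to reach the wall: t = 2.865 / 8.3479 = 0.34320 s.
Height at that point: y = 3.2245×0.34320 − 4.900×0.34320² = 0.52950 m.
That is 0.8119 − 0.52950 = 0.2824 m below the top of the wall, so the ball does not clear it.

No — it falls 0.2824 m short of clearing the wall.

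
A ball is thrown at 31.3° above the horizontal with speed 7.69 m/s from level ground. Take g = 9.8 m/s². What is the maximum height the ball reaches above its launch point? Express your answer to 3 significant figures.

0.814 m

Vertical component of launch velocity: v_y = 7.69 sin 31.3° = 3.995 m/s.
At the highest point the vertical velocity is zero, so v_y² = 2 g h_max.
h_max = (3.995)² / (2 × 9.8) = 15.96 / 19.60 = 0.814 m.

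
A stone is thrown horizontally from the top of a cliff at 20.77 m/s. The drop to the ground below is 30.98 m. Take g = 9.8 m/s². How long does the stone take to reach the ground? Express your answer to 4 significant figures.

The horizontal speed doesn't affect the fall. With v_y0 = 0, h = ½ g t².
t = √(2 × 30.98 / 9.8) = √6.3224 = 2.514 s.

2.514 s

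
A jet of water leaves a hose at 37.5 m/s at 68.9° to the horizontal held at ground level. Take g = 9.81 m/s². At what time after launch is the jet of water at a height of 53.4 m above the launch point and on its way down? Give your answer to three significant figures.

4.92 s

v_y0 = 37.5 sin 68.9° = 34.99 m/s.
Set y = v_y0 t − ½ g t² = 53.4: 4.905 t² − 34.99 t + 53.4 = 0.
t = [34.99 ± √(1224 − 1048)] / 9.81 = (34.99 ± 13.27) / 9.81, giving t = 2.21 s or t = 4.92 s.
On the way down corresponds to the larger root: t = 4.92 s.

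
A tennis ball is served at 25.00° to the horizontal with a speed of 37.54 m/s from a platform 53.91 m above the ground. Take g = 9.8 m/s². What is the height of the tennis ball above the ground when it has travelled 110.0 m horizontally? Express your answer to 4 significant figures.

v_x = 37.54 cos 25.00° = 34.023 m/s, v_y0 = 37.54 sin 25.00° = 15.865 m/s.
Time to reach x = 110.0 m: t = x / v_x = 110.0 / 34.023 = 3.2331 s.
y = 53.91 + v_y0 t − ½ g t² = 53.91 + 15.865×3.2331 − 4.900×3.2331² = 53.98 m.

53.98 m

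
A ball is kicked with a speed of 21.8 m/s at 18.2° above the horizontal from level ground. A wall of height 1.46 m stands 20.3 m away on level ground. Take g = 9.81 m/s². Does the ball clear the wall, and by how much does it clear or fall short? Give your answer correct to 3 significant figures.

Yes — it clears the wall by 0.501 m.

v_x = 21.8 cos 18.2° = 20.71 m/s; v_y0 = 21.8 sin 18.2° = 6.809 m/s.
Time to reach the wall: t = 20.3 / 20.71 = 0.9802 s.
Height at that point: y = 6.809×0.9802 − 4.905×0.9802² = 1.961 m.
That is 1.961 − 1.46 = 0.501 m above the top of the wall, so the ball clears it.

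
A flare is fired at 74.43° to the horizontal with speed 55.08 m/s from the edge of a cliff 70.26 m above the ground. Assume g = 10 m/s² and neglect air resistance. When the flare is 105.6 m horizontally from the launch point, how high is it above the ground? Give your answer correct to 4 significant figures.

v_x = 55.08 cos 74.43° = 14.784 m/s, v_y0 = 55.08 sin 74.43° = 53.059 m/s.
Time to reach x = 105.6 m: t = x / v_x = 105.6 / 14.784 = 7.1429 s.
y = 70.26 + v_y0 t − ½ g t² = 70.26 + 53.059×7.1429 − 5.000×7.1429² = 194.2 m.

194.2 m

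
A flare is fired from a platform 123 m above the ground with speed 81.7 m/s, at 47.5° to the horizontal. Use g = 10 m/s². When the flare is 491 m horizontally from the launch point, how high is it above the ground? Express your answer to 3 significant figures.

v_x = 81.7 cos 47.5° = 55.20 m/s, v_y0 = 81.7 sin 47.5° = 60.24 m/s.
Time to reach x = 491 m: t = x / v_x = 491 / 55.20 = 8.895 s.
y = 123 + v_y0 t − ½ g t² = 123 + 60.24×8.895 − 5.000×8.895² = 263 m.

263 m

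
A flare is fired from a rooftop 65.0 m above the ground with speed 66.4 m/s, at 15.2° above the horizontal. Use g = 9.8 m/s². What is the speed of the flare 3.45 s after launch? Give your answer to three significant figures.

v_x = 66.4 cos 15.2° = 64.08 m/s (constant).
v_y(t) = 66.4 sin 15.2° − g t = 17.41 − 9.8 × 3.45 = -16.40 m/s.
Speed = √(v_x² + v_y²) = √(4106 + 269.0) = 66.1 m/s.

66.1 m/s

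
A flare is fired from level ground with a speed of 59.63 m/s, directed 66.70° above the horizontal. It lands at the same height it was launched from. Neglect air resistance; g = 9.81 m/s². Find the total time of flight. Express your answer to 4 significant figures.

Vertical component: v_y = 59.63 sin 66.70° = 54.767 m/s.
For a projectile landing at launch height, time of flight is t = 2 v_y / g = 2 × 54.767 / 9.81 = 11.17 s.

11.17 s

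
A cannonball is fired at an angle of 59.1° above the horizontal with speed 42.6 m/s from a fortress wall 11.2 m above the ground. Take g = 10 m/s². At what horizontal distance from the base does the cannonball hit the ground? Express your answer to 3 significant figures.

166 m

Components: v_x = 42.6 cos 59.1° = 21.88 m/s, v_y = 42.6 sin 59.1° = 36.55 m/s.
Vertical: 0 = 11.2 + 36.55 t − ½(10) t² ⇒ 5.000 t² − 36.55 t − 11.2 = 0.
t = [36.55 + √(1336 + 224.0)] / 10.00 = 7.605 s.
Horizontal: R = v_x · t = 21.88 × 7.605 = 166 m.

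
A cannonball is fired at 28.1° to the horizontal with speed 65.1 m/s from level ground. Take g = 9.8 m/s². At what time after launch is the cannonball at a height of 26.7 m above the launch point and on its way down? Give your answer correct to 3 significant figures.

v_y0 = 65.1 sin 28.1° = 30.66 m/s.
Set y = v_y0 t − ½ g t² = 26.7: 4.900 t² − 30.66 t + 26.7 = 0.
t = [30.66 ± √(940.0 − 523.3)] / 9.8 = (30.66 ± 20.41) / 9.8, giving t = 1.05 s or t = 5.21 s.
On the way down corresponds to the larger root: t = 5.21 s.

5.21 s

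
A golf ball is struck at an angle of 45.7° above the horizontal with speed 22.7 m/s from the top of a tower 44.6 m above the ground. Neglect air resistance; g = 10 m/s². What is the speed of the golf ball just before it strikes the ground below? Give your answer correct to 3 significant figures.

v_x = 22.7 cos 45.7° = 15.85 m/s is unchanged throughout.
For the vertical component, v_y² = v_y0² + 2 g h = (16.25)² + 2×10×44.6 = 1156, so |v_y| = 34.00 m/s.
Impact speed = √(v_x² + v_y²) = √(251.2 + 1156) = 37.5 m/s.

37.5 m/s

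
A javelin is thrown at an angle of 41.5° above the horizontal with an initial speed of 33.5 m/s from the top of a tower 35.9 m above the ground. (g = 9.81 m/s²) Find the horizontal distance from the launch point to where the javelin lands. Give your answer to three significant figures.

Components: v_x = 33.5 cos 41.5° = 25.09 m/s, v_y = 33.5 sin 41.5° = 22.20 m/s.
Vertical: 0 = 35.9 + 22.20 t − ½(9.81) t² ⇒ 4.905 t² − 22.20 t − 35.9 = 0.
t = [22.20 + √(492.8 + 704.4)] / 9.810 = 5.790 s.
Horizontal: R = v_x · t = 25.09 × 5.790 = 145 m.

145 m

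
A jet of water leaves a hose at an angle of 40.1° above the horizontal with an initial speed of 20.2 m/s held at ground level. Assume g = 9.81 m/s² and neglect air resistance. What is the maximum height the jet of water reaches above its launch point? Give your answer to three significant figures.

8.63 m

Vertical component of launch velocity: v_y = 20.2 sin 40.1° = 13.01 m/s.
At the highest point the vertical velocity is zero, so v_y² = 2 g h_max.
h_max = (13.01)² / (2 × 9.81) = 169.3 / 19.62 = 8.63 m.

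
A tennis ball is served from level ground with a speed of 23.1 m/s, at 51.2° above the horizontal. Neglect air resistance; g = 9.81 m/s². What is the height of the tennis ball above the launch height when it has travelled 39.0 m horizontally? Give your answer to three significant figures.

v_x = 23.1 cos 51.2° = 14.47 m/s, v_y0 = 23.1 sin 51.2° = 18.00 m/s.
Time to reach x = 39.0 m: t = x / v_x = 39.0 / 14.47 = 2.695 s.
y = v_y0 t − ½ g t² = 18.00×2.695 − 4.905×2.695² = 12.9 m.

12.9 m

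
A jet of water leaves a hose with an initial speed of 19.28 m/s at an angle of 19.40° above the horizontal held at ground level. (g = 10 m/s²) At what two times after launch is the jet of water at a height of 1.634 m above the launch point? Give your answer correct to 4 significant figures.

0.3518 s and 0.9291 s

v_y0 = 19.28 sin 19.40° = 6.4041 m/s.
Set y = v_y0 t − ½ g t² = 1.634: 5.000 t² − 6.4041 t + 1.634 = 0.
t = [6.4041 ± √(41.012 − 32.680)] / 10 = (6.4041 ± 2.8865) / 10, giving t = 0.3518 s or t = 0.9291 s.
So the jet of water is at 1.634 m at t = 0.3518 s (rising) and t = 0.9291 s (falling).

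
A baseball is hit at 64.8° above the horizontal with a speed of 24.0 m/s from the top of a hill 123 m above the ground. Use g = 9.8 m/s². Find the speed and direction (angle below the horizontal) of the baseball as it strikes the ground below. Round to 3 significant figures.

v_x = 24.0 cos 64.8° = 10.22 m/s (constant).
|v_y| at impact = √((21.72)² + 2×9.8×123) = 53.69 m/s.
Speed = √(10.22² + 53.69²) = 54.7 m/s; angle = arctan(53.69/10.22) = 79.2° below horizontal.

54.7 m/s at 79.2° below the horizontal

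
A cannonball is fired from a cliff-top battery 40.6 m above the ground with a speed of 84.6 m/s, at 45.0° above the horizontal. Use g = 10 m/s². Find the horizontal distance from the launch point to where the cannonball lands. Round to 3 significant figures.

Components: v_x = 84.6 cos 45.0° = 59.82 m/s, v_y = 84.6 sin 45.0° = 59.82 m/s.
Vertical: 0 = 40.6 + 59.82 t − ½(10) t² ⇒ 5.000 t² − 59.82 t − 40.6 = 0.
t = [59.82 + √(3578 + 812.0)] / 10.00 = 12.61 s.
Horizontal: R = v_x · t = 59.82 × 12.61 = 754 m.

754 m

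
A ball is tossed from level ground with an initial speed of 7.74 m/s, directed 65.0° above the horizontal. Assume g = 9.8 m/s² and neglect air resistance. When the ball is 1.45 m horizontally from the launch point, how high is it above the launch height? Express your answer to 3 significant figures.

v_x = 7.74 cos 65.0° = 3.271 m/s, v_y0 = 7.74 sin 65.0° = 7.015 m/s.
Time to reach x = 1.45 m: t = x / v_x = 1.45 / 3.271 = 0.4433 s.
y = v_y0 t − ½ g t² = 7.015×0.4433 − 4.900×0.4433² = 2.15 m.

2.15 m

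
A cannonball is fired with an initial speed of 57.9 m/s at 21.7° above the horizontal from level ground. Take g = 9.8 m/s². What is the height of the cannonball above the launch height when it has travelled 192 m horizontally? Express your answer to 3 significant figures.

14.0 m

v_x = 57.9 cos 21.7° = 53.80 m/s, v_y0 = 57.9 sin 21.7° = 21.41 m/s.
Time to reach x = 192 m: t = x / v_x = 192 / 53.80 = 3.569 s.
y = v_y0 t − ½ g t² = 21.41×3.569 − 4.900×3.569² = 14.0 m.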